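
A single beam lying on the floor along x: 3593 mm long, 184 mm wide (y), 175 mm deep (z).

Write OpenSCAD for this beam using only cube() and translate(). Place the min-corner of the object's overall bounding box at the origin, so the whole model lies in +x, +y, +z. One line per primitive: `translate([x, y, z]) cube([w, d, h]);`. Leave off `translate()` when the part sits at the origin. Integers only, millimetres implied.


cube([3593, 184, 175]);


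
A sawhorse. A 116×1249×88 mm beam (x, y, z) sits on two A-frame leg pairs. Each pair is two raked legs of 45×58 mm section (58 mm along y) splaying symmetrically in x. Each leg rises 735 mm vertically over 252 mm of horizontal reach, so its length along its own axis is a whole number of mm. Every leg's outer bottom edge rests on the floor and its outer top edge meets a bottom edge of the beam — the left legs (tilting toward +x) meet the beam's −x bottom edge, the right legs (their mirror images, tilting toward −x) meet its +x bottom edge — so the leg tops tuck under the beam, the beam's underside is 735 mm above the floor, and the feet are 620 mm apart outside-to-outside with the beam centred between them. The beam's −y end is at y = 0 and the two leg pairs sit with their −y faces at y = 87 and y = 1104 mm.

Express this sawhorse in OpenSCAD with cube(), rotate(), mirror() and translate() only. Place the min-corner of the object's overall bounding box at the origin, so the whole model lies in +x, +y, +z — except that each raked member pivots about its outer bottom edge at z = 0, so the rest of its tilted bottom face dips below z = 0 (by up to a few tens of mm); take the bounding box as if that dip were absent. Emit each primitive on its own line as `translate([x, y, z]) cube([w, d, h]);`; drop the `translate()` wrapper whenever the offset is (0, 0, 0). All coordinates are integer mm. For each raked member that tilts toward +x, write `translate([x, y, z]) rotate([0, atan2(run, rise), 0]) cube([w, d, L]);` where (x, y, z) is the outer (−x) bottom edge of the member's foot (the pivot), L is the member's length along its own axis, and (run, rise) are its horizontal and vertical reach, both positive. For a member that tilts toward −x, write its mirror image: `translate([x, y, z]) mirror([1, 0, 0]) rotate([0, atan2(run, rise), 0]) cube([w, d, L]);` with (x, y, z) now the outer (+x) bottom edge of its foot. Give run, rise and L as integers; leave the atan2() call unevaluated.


translate([252, 0, 735]) cube([116, 1249, 88]);
translate([0, 87, 0]) rotate([0, atan2(252, 735), 0]) cube([45, 58, 777]);
translate([620, 87, 0]) mirror([1, 0, 0]) rotate([0, atan2(252, 735), 0]) cube([45, 58, 777]);
translate([0, 1104, 0]) rotate([0, atan2(252, 735), 0]) cube([45, 58, 777]);
translate([620, 1104, 0]) mirror([1, 0, 0]) rotate([0, atan2(252, 735), 0]) cube([45, 58, 777]);


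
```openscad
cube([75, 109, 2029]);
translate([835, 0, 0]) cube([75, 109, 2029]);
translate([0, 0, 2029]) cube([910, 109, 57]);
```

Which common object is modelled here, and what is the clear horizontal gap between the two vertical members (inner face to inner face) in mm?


A door frame. The clear opening width is 760 mm.

Two 2029 mm tall posts with a header on top — a door frame. The left jamb is 75 mm wide at x = 0; the right jamb starts at x = 835. The clear opening is 835 − 75 = 760 mm.


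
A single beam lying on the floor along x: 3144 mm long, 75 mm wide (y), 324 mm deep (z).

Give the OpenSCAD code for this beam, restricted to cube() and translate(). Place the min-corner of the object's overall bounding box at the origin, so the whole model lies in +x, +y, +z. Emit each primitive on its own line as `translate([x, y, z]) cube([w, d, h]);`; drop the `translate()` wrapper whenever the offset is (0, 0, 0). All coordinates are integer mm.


cube([3144, 75, 324]);


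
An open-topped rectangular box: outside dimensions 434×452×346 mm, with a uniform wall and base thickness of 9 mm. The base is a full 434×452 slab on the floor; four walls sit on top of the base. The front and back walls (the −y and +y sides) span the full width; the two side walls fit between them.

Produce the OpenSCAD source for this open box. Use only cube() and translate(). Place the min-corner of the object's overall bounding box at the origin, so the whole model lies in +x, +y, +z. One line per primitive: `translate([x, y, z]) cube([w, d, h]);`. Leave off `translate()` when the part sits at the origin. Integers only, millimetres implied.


cube([434, 452, 9]);
translate([0, 0, 9]) cube([434, 9, 337]);
translate([0, 443, 9]) cube([434, 9, 337]);
translate([0, 9, 9]) cube([9, 434, 337]);
translate([425, 9, 9]) cube([9, 434, 337]);


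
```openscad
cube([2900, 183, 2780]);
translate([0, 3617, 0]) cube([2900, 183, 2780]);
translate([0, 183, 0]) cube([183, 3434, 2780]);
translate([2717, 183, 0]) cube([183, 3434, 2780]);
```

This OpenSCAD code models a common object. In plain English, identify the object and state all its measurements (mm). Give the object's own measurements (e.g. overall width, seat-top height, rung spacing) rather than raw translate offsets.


The wall frame of a small rectangular building: four walls, each 2780 mm tall and 183 mm thick, enclosing a footprint 2900 mm (x) by 3800 mm (y) outside-to-outside, with no floor or roof. The front and back walls (the −y and +y sides) span the full width; the two side walls fit between them.


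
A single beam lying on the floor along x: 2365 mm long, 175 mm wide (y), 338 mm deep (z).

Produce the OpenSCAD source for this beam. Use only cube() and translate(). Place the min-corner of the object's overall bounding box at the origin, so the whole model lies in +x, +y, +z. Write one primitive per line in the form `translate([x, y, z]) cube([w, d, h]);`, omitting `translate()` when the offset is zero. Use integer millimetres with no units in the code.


cube([2365, 175, 338]);


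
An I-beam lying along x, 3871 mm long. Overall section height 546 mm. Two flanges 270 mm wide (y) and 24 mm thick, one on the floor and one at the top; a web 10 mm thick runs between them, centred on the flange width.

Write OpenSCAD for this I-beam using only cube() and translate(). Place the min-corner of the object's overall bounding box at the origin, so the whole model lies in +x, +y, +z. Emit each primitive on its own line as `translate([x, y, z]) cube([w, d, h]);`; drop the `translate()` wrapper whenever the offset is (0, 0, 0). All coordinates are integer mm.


cube([3871, 270, 24]);
translate([0, 130, 24]) cube([3871, 10, 498]);
translate([0, 0, 522]) cube([3871, 270, 24]);


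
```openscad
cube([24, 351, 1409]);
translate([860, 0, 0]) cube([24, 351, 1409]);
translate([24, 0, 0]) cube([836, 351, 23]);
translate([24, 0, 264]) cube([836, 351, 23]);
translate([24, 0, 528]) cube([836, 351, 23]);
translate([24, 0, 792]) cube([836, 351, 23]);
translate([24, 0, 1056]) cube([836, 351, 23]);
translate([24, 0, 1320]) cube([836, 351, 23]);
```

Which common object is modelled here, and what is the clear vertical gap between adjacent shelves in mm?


A bookshelf. The clear shelf gap is 241 mm.

Two tall side panels with 6 horizontal boards between them — a bookshelf. The first two shelf undersides are at z = 0 and z = 264; with shelf thickness 23, the clear gap is 264 − 0 − 23 = 241 mm.


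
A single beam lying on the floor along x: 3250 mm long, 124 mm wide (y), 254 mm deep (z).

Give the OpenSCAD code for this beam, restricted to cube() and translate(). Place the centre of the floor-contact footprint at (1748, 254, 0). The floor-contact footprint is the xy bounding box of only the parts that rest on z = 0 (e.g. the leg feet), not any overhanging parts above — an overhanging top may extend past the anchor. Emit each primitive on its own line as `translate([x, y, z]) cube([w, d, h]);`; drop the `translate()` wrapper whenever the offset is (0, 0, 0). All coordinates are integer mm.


translate([123, 192, 0]) cube([3250, 124, 254]);


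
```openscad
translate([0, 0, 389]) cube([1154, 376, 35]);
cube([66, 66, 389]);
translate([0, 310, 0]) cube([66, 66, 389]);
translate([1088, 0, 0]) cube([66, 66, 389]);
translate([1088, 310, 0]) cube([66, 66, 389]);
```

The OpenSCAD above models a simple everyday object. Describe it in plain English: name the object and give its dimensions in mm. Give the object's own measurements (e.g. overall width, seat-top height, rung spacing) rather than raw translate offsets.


A long wooden bench with a 1154 mm (x) × 376 mm (y) seat, 35 mm thick, its top surface 424 mm above the floor. Four 66 mm square legs at the seat corners, flush with the edges, run from z = 0 to the seat underside.


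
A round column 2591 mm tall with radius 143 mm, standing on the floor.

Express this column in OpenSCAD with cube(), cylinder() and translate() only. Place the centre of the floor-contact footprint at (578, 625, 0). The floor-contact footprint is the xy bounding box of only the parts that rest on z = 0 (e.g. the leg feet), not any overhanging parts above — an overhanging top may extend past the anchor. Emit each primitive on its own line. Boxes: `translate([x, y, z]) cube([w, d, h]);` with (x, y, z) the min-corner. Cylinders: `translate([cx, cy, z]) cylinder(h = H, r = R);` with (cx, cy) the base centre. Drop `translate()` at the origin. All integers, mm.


translate([578, 625, 0]) cylinder(h = 2591, r = 143);


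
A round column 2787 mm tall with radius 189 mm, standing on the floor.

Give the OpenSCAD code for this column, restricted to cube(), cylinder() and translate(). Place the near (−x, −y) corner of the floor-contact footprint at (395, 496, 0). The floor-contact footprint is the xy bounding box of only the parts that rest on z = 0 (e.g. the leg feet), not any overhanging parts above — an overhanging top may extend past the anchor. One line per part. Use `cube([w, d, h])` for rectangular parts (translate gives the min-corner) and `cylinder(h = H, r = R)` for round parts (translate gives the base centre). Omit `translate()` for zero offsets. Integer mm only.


translate([584, 685, 0]) cylinder(h = 2787, r = 189);


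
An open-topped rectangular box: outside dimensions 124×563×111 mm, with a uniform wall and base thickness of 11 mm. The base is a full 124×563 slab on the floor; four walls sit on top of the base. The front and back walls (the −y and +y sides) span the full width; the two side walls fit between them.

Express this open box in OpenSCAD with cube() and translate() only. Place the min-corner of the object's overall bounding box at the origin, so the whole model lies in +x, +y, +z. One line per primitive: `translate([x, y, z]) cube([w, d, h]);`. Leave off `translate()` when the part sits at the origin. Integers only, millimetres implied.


cube([124, 563, 11]);
translate([0, 0, 11]) cube([124, 11, 100]);
translate([0, 552, 11]) cube([124, 11, 100]);
translate([0, 11, 11]) cube([11, 541, 100]);
translate([113, 11, 11]) cube([11, 541, 100]);


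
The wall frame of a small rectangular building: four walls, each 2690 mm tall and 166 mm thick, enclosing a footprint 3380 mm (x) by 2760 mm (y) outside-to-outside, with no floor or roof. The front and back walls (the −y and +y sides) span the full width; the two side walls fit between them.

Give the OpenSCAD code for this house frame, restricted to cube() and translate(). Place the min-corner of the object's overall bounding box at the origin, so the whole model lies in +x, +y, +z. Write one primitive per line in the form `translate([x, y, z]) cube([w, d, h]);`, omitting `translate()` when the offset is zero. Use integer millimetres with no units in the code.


cube([3380, 166, 2690]);
translate([0, 2594, 0]) cube([3380, 166, 2690]);
translate([0, 166, 0]) cube([166, 2428, 2690]);
translate([3214, 166, 0]) cube([166, 2428, 2690]);


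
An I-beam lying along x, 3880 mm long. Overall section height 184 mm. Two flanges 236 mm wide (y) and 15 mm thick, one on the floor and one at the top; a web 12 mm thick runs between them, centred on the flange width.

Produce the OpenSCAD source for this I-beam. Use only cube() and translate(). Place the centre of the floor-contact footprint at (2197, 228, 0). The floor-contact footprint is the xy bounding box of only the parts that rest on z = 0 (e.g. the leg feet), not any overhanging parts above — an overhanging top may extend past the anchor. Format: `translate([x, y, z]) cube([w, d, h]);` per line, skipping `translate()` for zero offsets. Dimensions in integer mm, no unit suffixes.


translate([257, 110, 0]) cube([3880, 236, 15]);
translate([257, 222, 15]) cube([3880, 12, 154]);
translate([257, 110, 169]) cube([3880, 236, 15]);


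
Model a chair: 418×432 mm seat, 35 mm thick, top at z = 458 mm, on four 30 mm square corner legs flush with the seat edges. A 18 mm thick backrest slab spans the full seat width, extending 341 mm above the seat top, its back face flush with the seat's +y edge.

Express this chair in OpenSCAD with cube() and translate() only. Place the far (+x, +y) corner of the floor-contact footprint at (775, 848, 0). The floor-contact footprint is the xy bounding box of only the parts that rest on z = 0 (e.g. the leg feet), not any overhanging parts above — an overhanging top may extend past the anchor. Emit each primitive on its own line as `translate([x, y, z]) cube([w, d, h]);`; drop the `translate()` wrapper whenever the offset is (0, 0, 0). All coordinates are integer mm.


translate([357, 416, 423]) cube([418, 432, 35]);
translate([357, 416, 0]) cube([30, 30, 423]);
translate([745, 416, 0]) cube([30, 30, 423]);
translate([357, 818, 0]) cube([30, 30, 423]);
translate([745, 818, 0]) cube([30, 30, 423]);
translate([357, 830, 458]) cube([418, 18, 341]);


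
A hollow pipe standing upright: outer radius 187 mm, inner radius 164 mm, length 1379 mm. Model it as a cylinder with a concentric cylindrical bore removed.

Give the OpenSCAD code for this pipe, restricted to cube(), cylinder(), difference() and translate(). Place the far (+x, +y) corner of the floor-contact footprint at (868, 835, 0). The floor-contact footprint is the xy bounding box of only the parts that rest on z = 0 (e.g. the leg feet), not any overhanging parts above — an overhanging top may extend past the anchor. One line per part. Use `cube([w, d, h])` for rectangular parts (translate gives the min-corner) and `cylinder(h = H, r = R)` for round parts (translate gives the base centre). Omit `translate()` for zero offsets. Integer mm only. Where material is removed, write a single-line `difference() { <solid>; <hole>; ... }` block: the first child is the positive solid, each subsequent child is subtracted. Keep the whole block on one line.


difference() { translate([681, 648, 0]) cylinder(h = 1379, r = 187); translate([681, 648, 0]) cylinder(h = 1379, r = 164); }


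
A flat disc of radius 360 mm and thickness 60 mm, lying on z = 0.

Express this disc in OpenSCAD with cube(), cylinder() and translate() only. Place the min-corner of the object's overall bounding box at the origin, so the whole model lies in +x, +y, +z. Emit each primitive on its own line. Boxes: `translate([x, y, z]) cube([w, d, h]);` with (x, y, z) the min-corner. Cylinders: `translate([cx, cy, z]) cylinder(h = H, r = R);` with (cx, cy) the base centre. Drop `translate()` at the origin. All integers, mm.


translate([360, 360, 0]) cylinder(h = 60, r = 360);


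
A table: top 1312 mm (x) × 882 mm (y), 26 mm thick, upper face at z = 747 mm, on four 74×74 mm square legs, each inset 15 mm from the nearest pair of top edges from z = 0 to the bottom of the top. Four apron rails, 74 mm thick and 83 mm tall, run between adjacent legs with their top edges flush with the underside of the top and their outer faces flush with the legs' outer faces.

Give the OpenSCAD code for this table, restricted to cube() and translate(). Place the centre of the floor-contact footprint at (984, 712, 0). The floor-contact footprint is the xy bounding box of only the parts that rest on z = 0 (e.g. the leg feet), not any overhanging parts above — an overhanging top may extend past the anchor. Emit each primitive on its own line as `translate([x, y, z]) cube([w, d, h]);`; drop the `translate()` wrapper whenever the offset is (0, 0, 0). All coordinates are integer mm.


translate([328, 271, 721]) cube([1312, 882, 26]);
translate([343, 286, 0]) cube([74, 74, 721]);
translate([1551, 286, 0]) cube([74, 74, 721]);
translate([343, 1064, 0]) cube([74, 74, 721]);
translate([1551, 1064, 0]) cube([74, 74, 721]);
translate([417, 286, 638]) cube([1134, 74, 83]);
translate([417, 1064, 638]) cube([1134, 74, 83]);
translate([343, 360, 638]) cube([74, 704, 83]);
translate([1551, 360, 638]) cube([74, 704, 83]);


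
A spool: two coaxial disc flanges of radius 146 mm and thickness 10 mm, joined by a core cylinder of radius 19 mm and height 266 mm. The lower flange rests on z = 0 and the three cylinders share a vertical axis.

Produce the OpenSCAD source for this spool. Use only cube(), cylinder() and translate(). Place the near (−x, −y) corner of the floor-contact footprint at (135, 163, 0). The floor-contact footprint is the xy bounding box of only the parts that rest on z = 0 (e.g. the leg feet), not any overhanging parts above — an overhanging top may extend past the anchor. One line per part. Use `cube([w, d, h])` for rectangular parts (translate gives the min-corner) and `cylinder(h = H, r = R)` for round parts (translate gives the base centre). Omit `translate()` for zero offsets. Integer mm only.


translate([281, 309, 0]) cylinder(h = 10, r = 146);
translate([281, 309, 10]) cylinder(h = 266, r = 19);
translate([281, 309, 276]) cylinder(h = 10, r = 146);


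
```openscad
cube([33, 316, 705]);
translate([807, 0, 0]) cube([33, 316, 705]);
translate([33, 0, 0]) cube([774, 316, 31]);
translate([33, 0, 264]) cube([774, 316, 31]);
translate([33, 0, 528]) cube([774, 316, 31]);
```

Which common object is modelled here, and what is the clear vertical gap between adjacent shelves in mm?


A bookshelf. The clear shelf gap is 233 mm.

Two tall side panels with 3 horizontal boards between them — a bookshelf. The first two shelf undersides are at z = 0 and z = 264; with shelf thickness 31, the clear gap is 264 − 0 − 31 = 233 mm.


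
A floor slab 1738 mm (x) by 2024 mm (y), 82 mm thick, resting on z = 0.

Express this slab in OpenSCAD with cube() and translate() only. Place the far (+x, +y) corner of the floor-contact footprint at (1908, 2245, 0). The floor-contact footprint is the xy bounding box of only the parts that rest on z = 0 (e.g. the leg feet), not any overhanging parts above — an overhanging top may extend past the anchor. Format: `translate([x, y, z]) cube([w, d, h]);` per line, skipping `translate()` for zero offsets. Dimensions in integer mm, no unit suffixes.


translate([170, 221, 0]) cube([1738, 2024, 82]);


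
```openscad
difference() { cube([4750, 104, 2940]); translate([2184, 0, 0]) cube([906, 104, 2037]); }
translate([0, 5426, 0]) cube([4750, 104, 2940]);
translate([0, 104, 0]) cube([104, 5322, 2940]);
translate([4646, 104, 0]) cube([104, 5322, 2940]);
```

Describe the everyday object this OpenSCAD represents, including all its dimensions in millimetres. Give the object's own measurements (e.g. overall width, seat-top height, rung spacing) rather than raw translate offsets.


A single room: four walls, each 2940 mm tall and 104 mm thick, enclosing an outside footprint 4750×5530 mm (x × y), no floor or roof. The front and back walls (−y and +y sides) run the full x-width; the side walls fit between their inner faces. A door opening 906 mm wide and 2037 mm tall is cut through the front wall from the floor up, its −x edge 2184 mm from the wall's −x end.


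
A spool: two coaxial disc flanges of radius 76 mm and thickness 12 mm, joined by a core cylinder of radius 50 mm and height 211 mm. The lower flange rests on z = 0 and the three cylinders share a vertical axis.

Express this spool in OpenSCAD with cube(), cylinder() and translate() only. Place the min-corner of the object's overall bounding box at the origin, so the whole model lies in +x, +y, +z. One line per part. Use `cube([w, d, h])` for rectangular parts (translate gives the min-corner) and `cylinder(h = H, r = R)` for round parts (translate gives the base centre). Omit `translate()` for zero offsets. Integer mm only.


translate([76, 76, 0]) cylinder(h = 12, r = 76);
translate([76, 76, 12]) cylinder(h = 211, r = 50);
translate([76, 76, 223]) cylinder(h = 12, r = 76);


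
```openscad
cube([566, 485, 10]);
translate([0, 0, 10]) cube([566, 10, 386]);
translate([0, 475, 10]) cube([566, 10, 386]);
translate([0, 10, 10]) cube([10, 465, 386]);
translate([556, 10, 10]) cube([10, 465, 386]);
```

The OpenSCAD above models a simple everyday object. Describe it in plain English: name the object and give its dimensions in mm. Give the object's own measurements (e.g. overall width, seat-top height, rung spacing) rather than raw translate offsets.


An open-topped rectangular box: outside dimensions 566×485×396 mm, with a uniform wall and base thickness of 10 mm. The base is a full 566×485 slab on the floor; four walls sit on top of the base. The front and back walls (the −y and +y sides) span the full width; the two side walls fit between them.


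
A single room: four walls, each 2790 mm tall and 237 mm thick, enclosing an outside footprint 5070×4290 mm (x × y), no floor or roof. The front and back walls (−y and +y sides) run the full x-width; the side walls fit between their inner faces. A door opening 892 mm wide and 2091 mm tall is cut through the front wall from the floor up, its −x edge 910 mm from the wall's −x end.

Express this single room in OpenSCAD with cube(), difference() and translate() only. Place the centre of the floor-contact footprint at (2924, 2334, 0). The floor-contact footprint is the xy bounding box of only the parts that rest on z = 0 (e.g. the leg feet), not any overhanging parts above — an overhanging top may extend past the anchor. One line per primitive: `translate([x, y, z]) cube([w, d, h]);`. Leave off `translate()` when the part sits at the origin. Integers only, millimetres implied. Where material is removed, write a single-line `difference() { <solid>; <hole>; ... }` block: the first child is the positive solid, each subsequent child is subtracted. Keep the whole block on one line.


difference() { translate([389, 189, 0]) cube([5070, 237, 2790]); translate([1299, 189, 0]) cube([892, 237, 2091]); }
translate([389, 4242, 0]) cube([5070, 237, 2790]);
translate([389, 426, 0]) cube([237, 3816, 2790]);
translate([5222, 426, 0]) cube([237, 3816, 2790]);


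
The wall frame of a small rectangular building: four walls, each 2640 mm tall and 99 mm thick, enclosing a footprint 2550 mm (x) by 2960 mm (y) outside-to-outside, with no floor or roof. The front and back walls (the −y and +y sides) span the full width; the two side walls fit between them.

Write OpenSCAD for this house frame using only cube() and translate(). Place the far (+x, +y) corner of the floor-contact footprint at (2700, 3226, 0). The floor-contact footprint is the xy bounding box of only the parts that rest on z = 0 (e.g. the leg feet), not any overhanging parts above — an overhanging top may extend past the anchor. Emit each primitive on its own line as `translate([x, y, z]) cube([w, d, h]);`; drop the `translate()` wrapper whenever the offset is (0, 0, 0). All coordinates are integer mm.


translate([150, 266, 0]) cube([2550, 99, 2640]);
translate([150, 3127, 0]) cube([2550, 99, 2640]);
translate([150, 365, 0]) cube([99, 2762, 2640]);
translate([2601, 365, 0]) cube([99, 2762, 2640]);


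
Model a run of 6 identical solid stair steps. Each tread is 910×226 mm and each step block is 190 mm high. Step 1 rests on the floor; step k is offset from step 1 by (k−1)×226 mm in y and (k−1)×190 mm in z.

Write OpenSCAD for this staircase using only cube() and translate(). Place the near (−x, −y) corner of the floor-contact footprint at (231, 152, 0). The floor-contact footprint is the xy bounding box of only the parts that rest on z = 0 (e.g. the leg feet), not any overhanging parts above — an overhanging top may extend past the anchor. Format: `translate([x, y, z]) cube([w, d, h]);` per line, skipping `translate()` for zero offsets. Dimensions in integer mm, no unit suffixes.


translate([231, 152, 0]) cube([910, 226, 190]);
translate([231, 378, 190]) cube([910, 226, 190]);
translate([231, 604, 380]) cube([910, 226, 190]);
translate([231, 830, 570]) cube([910, 226, 190]);
translate([231, 1056, 760]) cube([910, 226, 190]);
translate([231, 1282, 950]) cube([910, 226, 190]);


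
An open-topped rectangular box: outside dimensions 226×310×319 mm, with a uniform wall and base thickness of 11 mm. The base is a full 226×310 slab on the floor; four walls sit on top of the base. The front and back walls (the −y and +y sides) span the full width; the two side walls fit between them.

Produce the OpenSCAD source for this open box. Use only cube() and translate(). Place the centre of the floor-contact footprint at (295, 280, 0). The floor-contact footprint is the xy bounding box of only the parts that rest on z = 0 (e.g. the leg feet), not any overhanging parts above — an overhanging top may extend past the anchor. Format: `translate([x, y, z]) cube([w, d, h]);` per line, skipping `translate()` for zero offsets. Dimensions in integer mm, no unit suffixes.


translate([182, 125, 0]) cube([226, 310, 11]);
translate([182, 125, 11]) cube([226, 11, 308]);
translate([182, 424, 11]) cube([226, 11, 308]);
translate([182, 136, 11]) cube([11, 288, 308]);
translate([397, 136, 11]) cube([11, 288, 308]);


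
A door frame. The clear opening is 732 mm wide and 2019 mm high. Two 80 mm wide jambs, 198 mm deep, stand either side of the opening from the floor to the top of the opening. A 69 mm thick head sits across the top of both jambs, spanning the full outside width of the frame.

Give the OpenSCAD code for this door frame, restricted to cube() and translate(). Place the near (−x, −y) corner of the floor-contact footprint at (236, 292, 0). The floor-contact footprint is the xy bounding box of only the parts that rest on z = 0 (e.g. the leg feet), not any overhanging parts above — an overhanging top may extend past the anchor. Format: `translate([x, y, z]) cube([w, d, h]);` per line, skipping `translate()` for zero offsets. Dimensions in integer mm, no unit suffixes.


translate([236, 292, 0]) cube([80, 198, 2019]);
translate([1048, 292, 0]) cube([80, 198, 2019]);
translate([236, 292, 2019]) cube([892, 198, 69]);


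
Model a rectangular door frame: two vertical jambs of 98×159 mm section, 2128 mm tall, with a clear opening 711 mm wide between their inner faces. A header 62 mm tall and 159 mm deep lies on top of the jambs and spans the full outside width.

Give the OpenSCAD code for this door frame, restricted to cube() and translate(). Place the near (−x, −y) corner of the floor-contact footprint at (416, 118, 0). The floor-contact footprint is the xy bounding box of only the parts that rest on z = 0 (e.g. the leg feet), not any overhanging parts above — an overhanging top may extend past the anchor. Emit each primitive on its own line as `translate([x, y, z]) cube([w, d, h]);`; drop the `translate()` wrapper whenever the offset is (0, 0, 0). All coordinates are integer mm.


translate([416, 118, 0]) cube([98, 159, 2128]);
translate([1225, 118, 0]) cube([98, 159, 2128]);
translate([416, 118, 2128]) cube([907, 159, 62]);


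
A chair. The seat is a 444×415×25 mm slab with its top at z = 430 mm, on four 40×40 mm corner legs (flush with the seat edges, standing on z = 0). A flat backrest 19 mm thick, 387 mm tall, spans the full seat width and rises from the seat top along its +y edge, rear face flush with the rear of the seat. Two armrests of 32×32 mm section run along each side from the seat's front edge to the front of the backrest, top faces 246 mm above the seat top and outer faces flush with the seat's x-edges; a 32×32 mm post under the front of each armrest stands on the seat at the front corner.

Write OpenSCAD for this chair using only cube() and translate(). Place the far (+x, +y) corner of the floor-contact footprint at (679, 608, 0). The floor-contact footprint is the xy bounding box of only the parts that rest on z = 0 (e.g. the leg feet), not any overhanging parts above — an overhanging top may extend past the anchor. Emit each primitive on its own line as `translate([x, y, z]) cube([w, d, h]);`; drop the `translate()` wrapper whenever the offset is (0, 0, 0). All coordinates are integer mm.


translate([235, 193, 405]) cube([444, 415, 25]);
translate([235, 193, 0]) cube([40, 40, 405]);
translate([639, 193, 0]) cube([40, 40, 405]);
translate([235, 568, 0]) cube([40, 40, 405]);
translate([639, 568, 0]) cube([40, 40, 405]);
translate([235, 589, 430]) cube([444, 19, 387]);
translate([235, 193, 644]) cube([32, 396, 32]);
translate([647, 193, 644]) cube([32, 396, 32]);
translate([235, 193, 430]) cube([32, 32, 214]);
translate([647, 193, 430]) cube([32, 32, 214]);


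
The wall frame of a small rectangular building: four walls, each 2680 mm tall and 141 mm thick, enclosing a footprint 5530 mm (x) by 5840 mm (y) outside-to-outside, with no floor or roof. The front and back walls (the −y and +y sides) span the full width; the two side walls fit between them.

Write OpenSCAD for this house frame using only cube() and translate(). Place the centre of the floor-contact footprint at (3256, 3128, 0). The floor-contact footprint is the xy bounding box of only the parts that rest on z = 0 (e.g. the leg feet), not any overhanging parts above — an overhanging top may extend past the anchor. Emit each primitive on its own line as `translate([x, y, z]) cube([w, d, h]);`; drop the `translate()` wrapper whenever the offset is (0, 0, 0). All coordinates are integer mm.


translate([491, 208, 0]) cube([5530, 141, 2680]);
translate([491, 5907, 0]) cube([5530, 141, 2680]);
translate([491, 349, 0]) cube([141, 5558, 2680]);
translate([5880, 349, 0]) cube([141, 5558, 2680]);


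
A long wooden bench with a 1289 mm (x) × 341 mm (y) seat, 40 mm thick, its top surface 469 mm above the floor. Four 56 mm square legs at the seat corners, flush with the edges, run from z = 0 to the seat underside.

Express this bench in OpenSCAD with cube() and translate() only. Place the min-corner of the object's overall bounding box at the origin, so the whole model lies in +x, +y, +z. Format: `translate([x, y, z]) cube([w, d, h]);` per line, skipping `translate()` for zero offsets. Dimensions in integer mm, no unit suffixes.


translate([0, 0, 429]) cube([1289, 341, 40]);
cube([56, 56, 429]);
translate([0, 285, 0]) cube([56, 56, 429]);
translate([1233, 0, 0]) cube([56, 56, 429]);
translate([1233, 285, 0]) cube([56, 56, 429]);


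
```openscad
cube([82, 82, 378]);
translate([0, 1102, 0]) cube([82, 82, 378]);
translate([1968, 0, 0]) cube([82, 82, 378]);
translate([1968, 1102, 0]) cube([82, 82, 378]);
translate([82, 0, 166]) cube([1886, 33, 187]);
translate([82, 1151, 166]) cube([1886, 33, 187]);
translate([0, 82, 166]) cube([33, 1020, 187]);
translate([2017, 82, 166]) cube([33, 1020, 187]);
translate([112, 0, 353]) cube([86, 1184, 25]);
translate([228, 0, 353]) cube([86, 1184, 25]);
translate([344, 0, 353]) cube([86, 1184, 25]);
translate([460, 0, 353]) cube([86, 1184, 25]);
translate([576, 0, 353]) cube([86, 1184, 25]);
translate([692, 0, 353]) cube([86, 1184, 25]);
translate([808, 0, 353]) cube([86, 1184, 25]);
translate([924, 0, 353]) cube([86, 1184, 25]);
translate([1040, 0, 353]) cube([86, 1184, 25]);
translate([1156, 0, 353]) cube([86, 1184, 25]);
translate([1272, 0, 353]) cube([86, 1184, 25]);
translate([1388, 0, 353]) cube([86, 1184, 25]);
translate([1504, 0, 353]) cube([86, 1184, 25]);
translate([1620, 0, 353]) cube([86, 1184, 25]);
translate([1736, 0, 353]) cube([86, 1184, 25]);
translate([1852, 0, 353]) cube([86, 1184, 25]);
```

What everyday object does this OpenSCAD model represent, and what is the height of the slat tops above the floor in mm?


A bed frame. The slat-top height is 378 mm.

Four posts, four rails, and a row of slats — a bed frame. Slats sit on the rails at z = 166 + 187 = 353; with slat thickness 25, the top is 378 mm.


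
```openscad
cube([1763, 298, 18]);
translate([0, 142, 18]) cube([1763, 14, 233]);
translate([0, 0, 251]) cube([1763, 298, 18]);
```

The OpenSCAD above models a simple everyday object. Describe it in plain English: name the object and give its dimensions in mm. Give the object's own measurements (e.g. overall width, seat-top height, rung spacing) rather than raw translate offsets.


An I-beam lying along x, 1763 mm long. Overall section height 269 mm. Two flanges 298 mm wide (y) and 18 mm thick, one on the floor and one at the top; a web 14 mm thick runs between them, centred on the flange width.


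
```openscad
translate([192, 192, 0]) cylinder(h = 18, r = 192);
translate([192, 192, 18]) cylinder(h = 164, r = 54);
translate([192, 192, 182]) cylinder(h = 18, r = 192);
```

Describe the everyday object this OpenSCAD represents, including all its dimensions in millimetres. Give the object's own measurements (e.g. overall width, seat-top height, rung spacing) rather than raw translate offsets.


A spool: two coaxial disc flanges of radius 192 mm and thickness 18 mm, joined by a core cylinder of radius 54 mm and height 164 mm. The lower flange rests on z = 0 and the three cylinders share a vertical axis.


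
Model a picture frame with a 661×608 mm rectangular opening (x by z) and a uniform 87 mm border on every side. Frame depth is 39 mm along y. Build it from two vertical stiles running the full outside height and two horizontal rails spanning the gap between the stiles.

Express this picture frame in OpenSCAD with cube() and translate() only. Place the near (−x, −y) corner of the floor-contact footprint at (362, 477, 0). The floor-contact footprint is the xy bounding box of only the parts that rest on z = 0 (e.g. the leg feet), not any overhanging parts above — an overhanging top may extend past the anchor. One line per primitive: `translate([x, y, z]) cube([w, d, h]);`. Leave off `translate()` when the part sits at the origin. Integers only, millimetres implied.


translate([362, 477, 0]) cube([87, 39, 782]);
translate([1110, 477, 0]) cube([87, 39, 782]);
translate([449, 477, 0]) cube([661, 39, 87]);
translate([449, 477, 695]) cube([661, 39, 87]);


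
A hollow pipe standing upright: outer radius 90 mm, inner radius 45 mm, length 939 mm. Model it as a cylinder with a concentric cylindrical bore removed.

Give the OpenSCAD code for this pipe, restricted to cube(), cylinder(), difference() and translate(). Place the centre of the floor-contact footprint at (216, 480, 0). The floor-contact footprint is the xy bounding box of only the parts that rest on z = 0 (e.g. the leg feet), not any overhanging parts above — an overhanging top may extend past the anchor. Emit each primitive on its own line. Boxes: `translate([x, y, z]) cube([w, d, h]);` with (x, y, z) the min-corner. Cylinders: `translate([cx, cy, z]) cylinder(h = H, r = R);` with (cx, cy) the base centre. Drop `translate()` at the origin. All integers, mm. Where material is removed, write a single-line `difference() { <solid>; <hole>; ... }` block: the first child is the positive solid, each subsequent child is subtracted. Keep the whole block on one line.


difference() { translate([216, 480, 0]) cylinder(h = 939, r = 90); translate([216, 480, 0]) cylinder(h = 939, r = 45); }


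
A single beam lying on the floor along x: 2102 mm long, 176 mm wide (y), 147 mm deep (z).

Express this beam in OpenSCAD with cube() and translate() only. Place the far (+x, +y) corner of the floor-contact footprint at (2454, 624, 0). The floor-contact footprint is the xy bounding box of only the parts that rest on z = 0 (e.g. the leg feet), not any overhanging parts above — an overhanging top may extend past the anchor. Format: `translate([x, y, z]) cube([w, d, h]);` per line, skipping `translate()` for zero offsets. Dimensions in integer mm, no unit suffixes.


translate([352, 448, 0]) cube([2102, 176, 147]);


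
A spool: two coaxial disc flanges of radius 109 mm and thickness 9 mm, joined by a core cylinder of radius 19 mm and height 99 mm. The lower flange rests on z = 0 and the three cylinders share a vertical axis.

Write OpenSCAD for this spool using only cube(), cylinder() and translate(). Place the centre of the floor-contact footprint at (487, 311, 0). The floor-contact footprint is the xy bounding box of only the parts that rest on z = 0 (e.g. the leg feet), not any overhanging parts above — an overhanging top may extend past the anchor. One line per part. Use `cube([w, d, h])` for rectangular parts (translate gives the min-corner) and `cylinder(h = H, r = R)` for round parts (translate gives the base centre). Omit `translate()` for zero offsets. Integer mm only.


translate([487, 311, 0]) cylinder(h = 9, r = 109);
translate([487, 311, 9]) cylinder(h = 99, r = 19);
translate([487, 311, 108]) cylinder(h = 9, r = 109);


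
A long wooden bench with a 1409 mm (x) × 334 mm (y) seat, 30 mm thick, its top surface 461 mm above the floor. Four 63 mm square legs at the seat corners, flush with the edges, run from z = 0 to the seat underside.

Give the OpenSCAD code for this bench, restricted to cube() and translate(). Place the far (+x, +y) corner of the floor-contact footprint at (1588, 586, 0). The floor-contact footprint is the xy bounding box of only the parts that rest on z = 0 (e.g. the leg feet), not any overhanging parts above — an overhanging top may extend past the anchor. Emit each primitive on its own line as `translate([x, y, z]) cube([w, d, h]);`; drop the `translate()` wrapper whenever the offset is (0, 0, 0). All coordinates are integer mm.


// leg_h = 461 − 30 = 431
translate([179, 252, 431]) cube([1409, 334, 30]);
translate([179, 252, 0]) cube([63, 63, 431]);
translate([179, 523, 0]) cube([63, 63, 431]);
translate([1525, 252, 0]) cube([63, 63, 431]);
translate([1525, 523, 0]) cube([63, 63, 431]);


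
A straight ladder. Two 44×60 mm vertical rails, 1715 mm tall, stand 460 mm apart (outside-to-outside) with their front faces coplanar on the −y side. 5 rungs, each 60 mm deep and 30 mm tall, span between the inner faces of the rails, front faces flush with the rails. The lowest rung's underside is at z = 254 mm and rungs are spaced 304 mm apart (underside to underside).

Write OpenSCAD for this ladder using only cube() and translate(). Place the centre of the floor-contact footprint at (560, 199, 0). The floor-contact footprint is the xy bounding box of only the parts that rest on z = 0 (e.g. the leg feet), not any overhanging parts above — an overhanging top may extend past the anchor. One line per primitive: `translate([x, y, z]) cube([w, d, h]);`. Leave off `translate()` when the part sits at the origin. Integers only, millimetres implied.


// rung span = 460 - 2*44 = 372
// rung[k] z = 254 + k*304
translate([330, 169, 0]) cube([44, 60, 1715]);
translate([746, 169, 0]) cube([44, 60, 1715]);
translate([374, 169, 254]) cube([372, 60, 30]);
translate([374, 169, 558]) cube([372, 60, 30]);
translate([374, 169, 862]) cube([372, 60, 30]);
translate([374, 169, 1166]) cube([372, 60, 30]);
translate([374, 169, 1470]) cube([372, 60, 30]);


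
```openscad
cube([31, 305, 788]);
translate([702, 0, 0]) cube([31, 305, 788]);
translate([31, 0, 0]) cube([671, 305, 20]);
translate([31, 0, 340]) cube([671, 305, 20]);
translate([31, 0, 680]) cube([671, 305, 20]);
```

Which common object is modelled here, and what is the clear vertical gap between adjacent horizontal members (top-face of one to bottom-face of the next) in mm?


A bookshelf. The clear shelf gap is 320 mm.

Two tall side panels with 3 horizontal boards between them — a bookshelf. The first two shelf undersides are at z = 0 and z = 340; with shelf thickness 20, the clear gap is 340 − 0 − 20 = 320 mm.


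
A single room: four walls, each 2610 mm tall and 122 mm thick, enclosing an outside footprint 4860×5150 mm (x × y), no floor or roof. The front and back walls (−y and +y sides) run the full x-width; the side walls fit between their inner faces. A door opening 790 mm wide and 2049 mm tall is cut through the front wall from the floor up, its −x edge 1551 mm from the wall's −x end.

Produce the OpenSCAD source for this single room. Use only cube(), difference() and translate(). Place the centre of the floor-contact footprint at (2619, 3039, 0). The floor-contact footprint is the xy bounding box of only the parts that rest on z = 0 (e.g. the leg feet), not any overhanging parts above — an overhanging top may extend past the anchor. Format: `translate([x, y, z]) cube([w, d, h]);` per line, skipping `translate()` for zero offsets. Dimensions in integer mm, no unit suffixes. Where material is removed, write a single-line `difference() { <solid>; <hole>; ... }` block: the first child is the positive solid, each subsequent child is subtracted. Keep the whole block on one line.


difference() { translate([189, 464, 0]) cube([4860, 122, 2610]); translate([1740, 464, 0]) cube([790, 122, 2049]); }
translate([189, 5492, 0]) cube([4860, 122, 2610]);
translate([189, 586, 0]) cube([122, 4906, 2610]);
translate([4927, 586, 0]) cube([122, 4906, 2610]);
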